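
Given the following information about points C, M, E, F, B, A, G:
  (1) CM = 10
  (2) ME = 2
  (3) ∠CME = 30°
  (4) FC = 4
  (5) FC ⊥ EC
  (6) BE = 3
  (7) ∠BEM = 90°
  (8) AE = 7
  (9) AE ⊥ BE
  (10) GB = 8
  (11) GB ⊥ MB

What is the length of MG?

Step 1: By the law of cosines on triangle BEM: BM² = 3² + 2² − 2·3·2·cos(90°) = 13, so BM = √13.
Step 2: By the law of cosines on triangle MBG: MG² = √13² + 8² − 2·√13·8·cos(90°) = 77, so MG = √77.

Therefore, the length of MG = √77.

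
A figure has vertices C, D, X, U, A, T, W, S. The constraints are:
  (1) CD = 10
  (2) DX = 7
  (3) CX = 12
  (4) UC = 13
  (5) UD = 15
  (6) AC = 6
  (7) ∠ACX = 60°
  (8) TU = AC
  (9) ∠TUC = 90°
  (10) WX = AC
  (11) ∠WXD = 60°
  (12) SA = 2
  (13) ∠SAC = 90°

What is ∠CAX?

Step 1: By the law of cosines on triangle ACX: AX² = 6² + 12² − 2·6·12·cos(60°) = 108, so AX = 6·√3.
Step 2: By the inverse law of cosines on triangle CAX: cos(∠CAX) = (6² + (6·√3)² − 12²) / (2·6·6·√3) = 0/124.71 = 0, so ∠CAX = 90°.

Therefore, the measure of angle ∠CAX = 90°.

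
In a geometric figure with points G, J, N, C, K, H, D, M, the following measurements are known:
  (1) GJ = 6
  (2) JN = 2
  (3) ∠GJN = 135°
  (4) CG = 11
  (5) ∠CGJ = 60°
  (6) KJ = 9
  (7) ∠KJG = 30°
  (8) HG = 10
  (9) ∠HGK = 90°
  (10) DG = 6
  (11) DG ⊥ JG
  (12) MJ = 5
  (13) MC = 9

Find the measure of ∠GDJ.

Step 1: By the law of cosines on triangle DGJ: DJ² = 6² + 6² − 2·6·6·cos(90°) = 72, so DJ = 6·√2.
Step 2: By the inverse law of cosines on triangle GDJ: cos(∠GDJ) = (6² + (6·√2)² − 6²) / (2·6·6·√2) = 72/101.82 = 0.7071, so ∠GDJ = 45°.

Therefore, the measure of angle ∠GDJ = 45°.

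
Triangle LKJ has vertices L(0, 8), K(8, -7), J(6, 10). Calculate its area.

The Shoelace formula computes the area from vertex coordinates by summing cross products.
For vertices (0,8), (8,-7), (6,10):
Signed sum = 0*-7 - 8*8 + 8*10 - 6*-7 + 6*8 - 0*10
= -64 + 122 + 48 = 106
Area = (1/2)|106| = 53.

53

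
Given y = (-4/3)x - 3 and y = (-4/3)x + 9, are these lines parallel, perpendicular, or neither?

Slope of line 1: m1 = -4/3
Slope of line 2: m2 = -4/3
Two lines are parallel if and only if they have equal slopes (or both are vertical).
Here m1 = m2 = -4/3, confirming the lines are parallel.

Parallel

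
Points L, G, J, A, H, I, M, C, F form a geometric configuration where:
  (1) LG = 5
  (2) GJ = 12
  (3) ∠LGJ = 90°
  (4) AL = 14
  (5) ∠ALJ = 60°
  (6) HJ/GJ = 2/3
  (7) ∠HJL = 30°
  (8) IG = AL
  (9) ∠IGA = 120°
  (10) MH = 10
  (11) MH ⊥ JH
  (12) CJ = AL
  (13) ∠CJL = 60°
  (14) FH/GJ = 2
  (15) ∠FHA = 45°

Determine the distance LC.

From the given relations: CJ = AL = 14.
Step 1: By the law of cosines on triangle LGJ: LJ² = 5² + 12² − 2·5·12·cos(90°) = 169, so LJ = 13.
Step 2: By the law of cosines on triangle LJC: LC² = 13² + 14² − 2·13·14·cos(60°) = 183, so LC = √183.

Therefore, the length of LC = √183.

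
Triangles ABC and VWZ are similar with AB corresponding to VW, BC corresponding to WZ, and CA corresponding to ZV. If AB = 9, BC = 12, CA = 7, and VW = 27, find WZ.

k = 27/9 = 3. WZ = 3 * 12 = 36.

36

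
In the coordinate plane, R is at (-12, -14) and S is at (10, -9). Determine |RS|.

d = sqrt((22)^2 + (5)^2) = sqrt(509)

sqrt(509)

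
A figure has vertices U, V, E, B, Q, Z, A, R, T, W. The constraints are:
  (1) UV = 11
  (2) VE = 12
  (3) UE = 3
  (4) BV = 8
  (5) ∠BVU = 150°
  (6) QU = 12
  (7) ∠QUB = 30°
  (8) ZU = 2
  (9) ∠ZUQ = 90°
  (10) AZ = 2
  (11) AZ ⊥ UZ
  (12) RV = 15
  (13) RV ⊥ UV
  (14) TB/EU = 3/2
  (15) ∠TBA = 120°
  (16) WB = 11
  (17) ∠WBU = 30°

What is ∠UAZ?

Step 1: By the law of cosines on triangle AZU: AU² = 2² + 2² − 2·2·2·cos(90°) = 8, so AU = 2·√2.
Step 2: By the inverse law of cosines on triangle UAZ: cos(∠UAZ) = ((2·√2)² + 2² − 2²) / (2·2·√2·2) = 8/11.31 = 0.7071, so ∠UAZ = 45°.

Therefore, the measure of angle ∠UAZ = 45°.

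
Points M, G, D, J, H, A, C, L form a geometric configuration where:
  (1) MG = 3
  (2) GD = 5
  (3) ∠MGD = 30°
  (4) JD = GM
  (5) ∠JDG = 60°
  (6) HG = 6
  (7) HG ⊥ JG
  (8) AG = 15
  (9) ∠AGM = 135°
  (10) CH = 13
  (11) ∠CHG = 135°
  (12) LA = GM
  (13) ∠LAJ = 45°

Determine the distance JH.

From the given relations: JD = GM = 3.
Step 1: By the law of cosines on triangle JDG: JG² = 3² + 5² − 2·3·5·cos(60°) = 19, so JG = √19.
Step 2: By the law of cosines on triangle JGH: JH² = √19² + 6² − 2·√19·6·cos(90°) = 55, so JH = √55.

Therefore, the length of JH = √55.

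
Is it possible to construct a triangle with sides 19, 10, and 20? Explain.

Sort the sides: 10, 19, 20.
It suffices to check that the sum of the two smallest exceeds the largest:
10 + 19 = 29 > 20. ✓
Yes, a valid triangle can be formed.

Yes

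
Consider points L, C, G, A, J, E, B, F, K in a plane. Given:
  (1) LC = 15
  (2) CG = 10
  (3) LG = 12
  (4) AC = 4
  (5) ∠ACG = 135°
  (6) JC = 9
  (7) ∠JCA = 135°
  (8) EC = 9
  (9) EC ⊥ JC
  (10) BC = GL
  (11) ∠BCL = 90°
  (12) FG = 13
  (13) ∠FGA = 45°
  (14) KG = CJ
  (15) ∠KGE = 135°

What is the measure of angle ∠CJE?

Step 1: By the law of cosines on triangle JCE: JE² = 9² + 9² − 2·9·9·cos(90°) = 162, so JE = 9·√2.
Step 2: By the inverse law of cosines on triangle CJE: cos(∠CJE) = (9² + (9·√2)² − 9²) / (2·9·9·√2) = 162/229.1 = 0.7071, so ∠CJE = 45°.

Therefore, the measure of angle ∠CJE = 45°.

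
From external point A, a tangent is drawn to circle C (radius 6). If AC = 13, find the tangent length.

The tangent, radius, and line from the external point to the center form a right triangle.
The right angle is where the tangent meets the radius.
By the Pythagorean theorem: tangent² + 6² = 13²
tangent² = 169 - 36 = 133
tangent = sqrt(133)

sqrt(133)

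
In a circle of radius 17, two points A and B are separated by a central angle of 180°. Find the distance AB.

Drop a perpendicular from the center to the chord, bisecting both the chord and the central angle.
Each half-chord = r sin(θ/2) = 17 sin(90°).
The full chord = 2 × 17 × sin(90°) = 34.

34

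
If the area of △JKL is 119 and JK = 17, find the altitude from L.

Area = (1/2) * base * height
height = 2 * Area / base
height = 2 * 119 / 17
height = 238 / 17
height = 14

14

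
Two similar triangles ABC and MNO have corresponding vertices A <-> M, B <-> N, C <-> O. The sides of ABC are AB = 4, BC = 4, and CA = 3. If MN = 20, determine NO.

Similar triangles have proportional sides. Setting up the proportion:
MN / AB = NO / BC
20 / 4 = NO / 4
NO = 4 * 20 / 4 = 20.

20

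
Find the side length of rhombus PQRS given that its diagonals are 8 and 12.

The diagonals of a rhombus bisect each other at right angles.
Half-diagonals: 8/2 = 4 and 12/2 = 6
side = sqrt(4^2 + 6^2)
side = sqrt(16 + 36)
side = sqrt(52) = 2*sqrt(13)

2*sqrt(13)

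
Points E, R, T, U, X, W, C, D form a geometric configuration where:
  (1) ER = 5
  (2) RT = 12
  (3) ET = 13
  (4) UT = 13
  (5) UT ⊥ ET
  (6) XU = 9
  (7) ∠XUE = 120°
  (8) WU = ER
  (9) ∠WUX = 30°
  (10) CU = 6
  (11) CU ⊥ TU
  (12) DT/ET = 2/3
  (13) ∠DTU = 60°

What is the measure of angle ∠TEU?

Step 1: By the law of cosines on triangle ETU: EU² = 13² + 13² − 2·13·13·cos(90°) = 338, so EU = 13·√2.
Step 2: By the inverse law of cosines on triangle TEU: cos(∠TEU) = (13² + (13·√2)² − 13²) / (2·13·13·√2) = 338/478 = 0.7071, so ∠TEU = 45°.

Therefore, the measure of angle ∠TEU = 45°.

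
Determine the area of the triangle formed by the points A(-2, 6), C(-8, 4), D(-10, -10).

Shoelace: Area = (1/2)|-2(4--10) + -8(-10-6) + -10(6-4)| = (1/2)(80) = 40

40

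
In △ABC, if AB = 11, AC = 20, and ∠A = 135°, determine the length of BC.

By the law of cosines: BC^2 = AB^2 + AC^2 - 2*AB*AC*cos(A)
BC^2 = 11^2 + 20^2 - 2*11*20*cos(135°)
BC^2 = 121 + 400 - 440*(-sqrt(2)/2)
BC^2 = 220*sqrt(2) + 521
BC = sqrt(220*sqrt(2) + 521)

sqrt(220*sqrt(2) + 521)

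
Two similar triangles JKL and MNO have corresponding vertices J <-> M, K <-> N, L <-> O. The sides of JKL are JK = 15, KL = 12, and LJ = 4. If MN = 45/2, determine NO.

Similar triangles have proportional sides. Setting up the proportion:
MN / JK = NO / KL
45/2 / 15 = NO / 12
NO = 12 * 45/2 / 15 = 18.

18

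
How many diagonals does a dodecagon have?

The number of diagonals in an n-gon is n(n - 3)/2.
For n = 12: 12(12 - 3)/2 = 12 × 9 / 2 = 54.

54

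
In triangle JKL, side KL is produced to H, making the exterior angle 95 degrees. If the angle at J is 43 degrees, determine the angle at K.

angle K = 95 - 43 = 52 degrees (exterior angle theorem).

52 degrees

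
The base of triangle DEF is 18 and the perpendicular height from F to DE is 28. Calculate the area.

Area = (1/2) * base * height
Area = (1/2) * 18 * 28
Area = 252

252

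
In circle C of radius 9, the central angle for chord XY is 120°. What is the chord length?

Chord = 2(9) sin(60°) = 9*sqrt(3)

9*sqrt(3)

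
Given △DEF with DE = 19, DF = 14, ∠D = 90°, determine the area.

Area = (1/2)(19)(14) sin(90°) = (1/2)(19)(14)(1) = 133

133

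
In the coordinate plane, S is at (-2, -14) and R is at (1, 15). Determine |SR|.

d = sqrt((3)^2 + (29)^2) = sqrt(850) = 5*sqrt(34)

5*sqrt(34)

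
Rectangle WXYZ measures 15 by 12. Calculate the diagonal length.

Using the Pythagorean theorem:
d² = 15² + 12² = 225 + 144 = 369
d = sqrt(369) = 3*sqrt(41)

3*sqrt(41)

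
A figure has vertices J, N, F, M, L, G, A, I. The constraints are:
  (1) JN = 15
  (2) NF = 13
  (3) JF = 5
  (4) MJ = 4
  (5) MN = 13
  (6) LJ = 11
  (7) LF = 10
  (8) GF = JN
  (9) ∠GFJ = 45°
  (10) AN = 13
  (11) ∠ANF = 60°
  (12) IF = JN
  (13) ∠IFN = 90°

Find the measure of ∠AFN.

Step 1: By the law of cosines on triangle FNA: FA² = 13² + 13² − 2·13·13·cos(60°) = 169, so FA = 13.
Step 2: By the inverse law of cosines on triangle AFN: cos(∠AFN) = (13² + 13² − 13²) / (2·13·13) = 169/338 = 0.5, so ∠AFN = 60°.

Therefore, the measure of angle ∠AFN = 60°.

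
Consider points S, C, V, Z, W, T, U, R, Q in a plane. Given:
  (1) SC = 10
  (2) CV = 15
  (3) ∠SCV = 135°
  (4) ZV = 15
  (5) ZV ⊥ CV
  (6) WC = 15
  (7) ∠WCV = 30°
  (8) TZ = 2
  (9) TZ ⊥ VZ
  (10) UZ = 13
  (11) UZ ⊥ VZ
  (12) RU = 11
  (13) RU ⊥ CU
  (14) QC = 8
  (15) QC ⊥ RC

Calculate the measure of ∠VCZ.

Step 1: By the law of cosines on triangle CVZ: CZ² = 15² + 15² − 2·15·15·cos(90°) = 450, so CZ = 15·√2.
Step 2: By the inverse law of cosines on triangle VCZ: cos(∠VCZ) = (15² + (15·√2)² − 15²) / (2·15·15·√2) = 450/636.4 = 0.7071, so ∠VCZ = 45°.

Therefore, the measure of angle ∠VCZ = 45°.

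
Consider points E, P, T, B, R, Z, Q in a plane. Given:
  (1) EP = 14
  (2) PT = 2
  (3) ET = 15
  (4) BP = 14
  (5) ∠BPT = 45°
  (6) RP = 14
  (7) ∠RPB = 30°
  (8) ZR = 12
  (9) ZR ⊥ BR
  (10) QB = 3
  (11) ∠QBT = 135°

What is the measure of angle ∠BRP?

Step 1: By the law of cosines on triangle RPB: RB² = 14² + 14² − 2·14·14·cos(30°) = 52.52, so RB ≈ 7.25.
Step 2: By the inverse law of cosines on triangle BRP: cos(∠BRP) = (7.25² + 14² − 14²) / (2·7.25·14) = 52.52/202.91 = 0.2588, so ∠BRP = 75°.

Therefore, the measure of angle ∠BRP = 75°.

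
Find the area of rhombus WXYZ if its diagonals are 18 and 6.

The diagonals of a rhombus divide it into four right triangles.
Each triangle has legs 18/ 2 = 9 and 6/2 = 3, so each has area (1/2)*9*3 = 27/2.
Four such triangles give total area = (d1 * d2) / 2 = 54.

54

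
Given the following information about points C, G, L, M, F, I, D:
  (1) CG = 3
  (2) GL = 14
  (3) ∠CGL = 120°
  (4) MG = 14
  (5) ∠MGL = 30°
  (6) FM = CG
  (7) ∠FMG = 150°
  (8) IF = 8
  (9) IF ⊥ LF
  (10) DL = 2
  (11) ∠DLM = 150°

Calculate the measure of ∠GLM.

Step 1: By the law of cosines on triangle LGM: LM² = 14² + 14² − 2·14·14·cos(30°) = 52.52, so LM ≈ 7.25.
Step 2: By the inverse law of cosines on triangle GLM: cos(∠GLM) = (14² + 7.25² − 14²) / (2·14·7.25) = 52.52/202.91 = 0.2588, so ∠GLM = 75°.

Therefore, the measure of angle ∠GLM = 75°.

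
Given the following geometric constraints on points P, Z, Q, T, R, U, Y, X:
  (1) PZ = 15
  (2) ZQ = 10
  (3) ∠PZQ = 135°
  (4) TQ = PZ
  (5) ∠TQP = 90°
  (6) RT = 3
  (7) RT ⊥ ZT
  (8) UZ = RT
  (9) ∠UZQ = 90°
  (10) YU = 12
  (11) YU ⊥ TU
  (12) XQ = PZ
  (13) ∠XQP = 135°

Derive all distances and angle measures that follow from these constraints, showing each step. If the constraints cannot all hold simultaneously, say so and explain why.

The constraints are consistent.

From the given relations:
  TQ = PZ = 15
  UZ = RT = 3
  XQ = PZ = 15

Step 1: From PZ = 15, ZQ = 10, and ∠PZQ = 135°, by the law of cosines:
  PQ² = PZ² + ZQ² - 2·PZ·ZQ·cos(135°) = 225 + 100 + 212.1 = 537.1
  PQ ≈ 23.18

Step 2: From QZ = 10, ZU = 3, and ∠QZU = 90°, by the law of cosines:
  QU² = QZ² + ZU² - 2·QZ·ZU·cos(90°) = 100 + 9 - 0 = 109
  QU = √109

Step 3: From PQ = 23.18, QT = 15, and ∠PQT = 90°, by the law of cosines:
  PT² = PQ² + QT² - 2·PQ·QT·cos(90°) = 537.1 + 225 - 0 = 762.1
  PT ≈ 27.61

Step 4: From PQ = 23.18, QX = 15, and ∠PQX = 135°, by the law of cosines:
  PX² = PQ² + QX² - 2·PQ·QX·cos(135°) = 537.1 + 225 + 491.6 = 1254
  PX ≈ 35.41

Step 5: From PQ = 23.18, PZ = 15, QZ = 10, by the inverse law of cosines:
  cos(∠QPZ) = (PQ² + PZ² - QZ²) / (2·PQ·PZ)
  ∠QPZ = 17.76°

Step 6: From QP = 23.18, QZ = 10, PZ = 15, by the inverse law of cosines:
  cos(∠PQZ) = (QP² + QZ² - PZ²) / (2·QP·QZ)
  ∠PQZ = 27.24°

Step 7: From QU = √109, QZ = 10, UZ = 3, by the inverse law of cosines:
  cos(∠UQZ) = (QU² + QZ² - UZ²) / (2·QU·QZ)
  ∠UQZ = 16.7°

Step 8: From UQ = √109, UZ = 3, QZ = 10, by the inverse law of cosines:
  cos(∠QUZ) = (UQ² + UZ² - QZ²) / (2·UQ·UZ)
  ∠QUZ = 73.3°

Step 9: From PQ = 23.18, PT = 27.61, QT = 15, by the inverse law of cosines:
  cos(∠QPT) = (PQ² + PT² - QT²) / (2·PQ·PT)
  ∠QPT = 32.91°

Step 10: From PQ = 23.18, PX = 35.41, QX = 15, by the inverse law of cosines:
  cos(∠QPX) = (PQ² + PX² - QX²) / (2·PQ·PX)
  ∠QPX = 17.43°

Step 11: From TP = 27.61, TQ = 15, PQ = 23.18, by the inverse law of cosines:
  cos(∠PTQ) = (TP² + TQ² - PQ²) / (2·TP·TQ)
  ∠PTQ = 57.09°

Step 12: From XP = 35.41, XQ = 15, PQ = 23.18, by the inverse law of cosines:
  cos(∠PXQ) = (XP² + XQ² - PQ²) / (2·XP·XQ)
  ∠PXQ = 27.57°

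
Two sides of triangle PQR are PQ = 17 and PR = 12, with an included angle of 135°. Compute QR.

Law of cosines: QR^2 = 17^2 + 12^2 - 2(17)(12)cos(135°) = 204*sqrt(2) + 433, so QR = sqrt(204*sqrt(2) + 433).

sqrt(204*sqrt(2) + 433)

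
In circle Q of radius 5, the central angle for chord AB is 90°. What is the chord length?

Drop a perpendicular from the center to the chord, bisecting both the chord and the central angle.
Each half-chord = r sin(θ/2) = 5 sin(45°).
The full chord = 2 × 5 × sin(45°) = 5*sqrt(2).

5*sqrt(2)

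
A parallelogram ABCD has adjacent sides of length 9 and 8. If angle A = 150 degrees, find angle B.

In a parallelogram, consecutive angles are supplementary (sum to 180°).
angle B = 180 - angle A
angle B = 180 - 150
angle B = 30 degrees

30 degrees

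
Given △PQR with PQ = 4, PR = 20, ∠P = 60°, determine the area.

When two sides and the included angle are known, the area formula is (1/2)ab sin(C).
The height from one side to the opposite vertex is 20 sin(60°) = 10*sqrt(3).
Area = (1/2) * 4 * 10*sqrt(3) = 20*sqrt(3).

20*sqrt(3)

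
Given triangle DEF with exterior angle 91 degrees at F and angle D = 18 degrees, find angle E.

By the exterior angle theorem: exterior angle = sum of remote interior angles.
91 = 18 + angle E
angle E = 91 - 18 = 73 degrees

73 degrees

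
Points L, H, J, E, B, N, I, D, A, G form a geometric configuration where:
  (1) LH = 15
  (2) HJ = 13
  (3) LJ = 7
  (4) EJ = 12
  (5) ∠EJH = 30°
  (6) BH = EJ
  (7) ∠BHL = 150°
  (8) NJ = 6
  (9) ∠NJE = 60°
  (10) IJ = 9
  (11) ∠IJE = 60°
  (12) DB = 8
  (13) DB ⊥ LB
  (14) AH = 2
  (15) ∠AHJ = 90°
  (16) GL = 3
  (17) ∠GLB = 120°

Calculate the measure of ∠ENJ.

Step 1: By the law of cosines on triangle NJE: NE² = 6² + 12² − 2·6·12·cos(60°) = 108, so NE = 6·√3.
Step 2: By the inverse law of cosines on triangle ENJ: cos(∠ENJ) = ((6·√3)² + 6² − 12²) / (2·6·√3·6) = 0/124.71 = 0, so ∠ENJ = 90°.

Therefore, the measure of angle ∠ENJ = 90°.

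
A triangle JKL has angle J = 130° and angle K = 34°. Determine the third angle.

The interior angles sum to 180°: angle L = 180 - 130 - 34 = 16°.
The triangle is obtuse (angles 130°, 34°, 16°).

16 degrees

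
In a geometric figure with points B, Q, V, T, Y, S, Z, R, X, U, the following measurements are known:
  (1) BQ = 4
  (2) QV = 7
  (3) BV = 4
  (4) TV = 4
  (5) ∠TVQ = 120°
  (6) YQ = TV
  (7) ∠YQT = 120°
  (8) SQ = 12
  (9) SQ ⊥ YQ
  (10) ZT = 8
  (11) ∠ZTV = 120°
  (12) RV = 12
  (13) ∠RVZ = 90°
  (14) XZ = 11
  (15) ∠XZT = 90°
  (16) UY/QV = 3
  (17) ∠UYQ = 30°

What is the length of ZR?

Step 1: By the law of cosines on triangle ZTV: ZV² = 8² + 4² − 2·8·4·cos(120°) = 112, so ZV = 4·√7.
Step 2: By the law of cosines on triangle ZVR: ZR² = (4·√7)² + 12² − 2·4·√7·12·cos(90°) = 256, so ZR = 16.

Therefore, the length of ZR = 16.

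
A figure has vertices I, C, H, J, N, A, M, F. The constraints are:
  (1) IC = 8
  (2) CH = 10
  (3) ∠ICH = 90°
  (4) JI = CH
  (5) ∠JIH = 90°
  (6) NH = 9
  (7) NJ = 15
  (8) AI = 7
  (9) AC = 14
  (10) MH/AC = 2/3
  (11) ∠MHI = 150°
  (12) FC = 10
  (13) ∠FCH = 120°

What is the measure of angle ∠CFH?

Step 1: By the law of cosines on triangle FCH: FH² = 10² + 10² − 2·10·10·cos(120°) = 300, so FH = 10·√3.
Step 2: By the inverse law of cosines on triangle CFH: cos(∠CFH) = (10² + (10·√3)² − 10²) / (2·10·10·√3) = 300/346.41 = 0.866, so ∠CFH = 30°.

Therefore, the measure of angle ∠CFH = 30°.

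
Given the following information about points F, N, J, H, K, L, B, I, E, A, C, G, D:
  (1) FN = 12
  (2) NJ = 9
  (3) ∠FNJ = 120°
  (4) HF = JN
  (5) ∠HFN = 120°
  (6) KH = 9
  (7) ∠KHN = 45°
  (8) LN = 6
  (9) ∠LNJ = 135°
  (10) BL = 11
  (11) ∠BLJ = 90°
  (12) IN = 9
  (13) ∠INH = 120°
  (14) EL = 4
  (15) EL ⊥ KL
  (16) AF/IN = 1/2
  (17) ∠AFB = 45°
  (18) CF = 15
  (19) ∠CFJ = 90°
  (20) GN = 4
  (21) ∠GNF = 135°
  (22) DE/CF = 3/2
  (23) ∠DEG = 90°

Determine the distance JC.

Step 1: By the law of cosines on triangle FNJ: FJ² = 12² + 9² − 2·12·9·cos(120°) = 333, so FJ = 3·√37.
Step 2: By the law of cosines on triangle JFC: JC² = (3·√37)² + 15² − 2·3·√37·15·cos(90°) = 558, so JC = 3·√62.

Therefore, the length of JC = 3·√62.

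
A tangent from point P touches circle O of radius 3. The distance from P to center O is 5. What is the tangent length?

The tangent, radius, and line from the external point to the center form a right triangle.
The right angle is where the tangent meets the radius.
By the Pythagorean theorem: tangent² + 3² = 5²
tangent² = 25 - 9 = 16
tangent = 4

4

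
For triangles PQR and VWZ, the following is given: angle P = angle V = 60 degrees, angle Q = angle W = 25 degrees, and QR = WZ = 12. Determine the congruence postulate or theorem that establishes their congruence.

The given information matches AAS: Two pairs of corresponding angles and a non-included side are equal (Angle-Angle-Side).

AAS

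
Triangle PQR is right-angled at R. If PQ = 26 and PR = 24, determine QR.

By the Pythagorean theorem: QR^2 = PQ^2 - PR^2
QR^2 = 26^2 - 24^2 = 676 - 576 = 100
QR = sqrt(100) = 10

10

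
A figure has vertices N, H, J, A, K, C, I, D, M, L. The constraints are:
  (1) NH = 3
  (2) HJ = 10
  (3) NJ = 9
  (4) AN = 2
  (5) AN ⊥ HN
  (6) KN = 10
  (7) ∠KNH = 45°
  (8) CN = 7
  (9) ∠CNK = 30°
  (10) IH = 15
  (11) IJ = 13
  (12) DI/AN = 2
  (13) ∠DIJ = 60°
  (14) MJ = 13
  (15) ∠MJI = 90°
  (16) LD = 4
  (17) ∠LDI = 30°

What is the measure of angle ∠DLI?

From the given relations: DI = 2·AN = 2·2 = 4.
Step 1: By the law of cosines on triangle LDI: LI² = 4² + 4² − 2·4·4·cos(30°) = 4.29, so LI ≈ 2.07.
Step 2: By the inverse law of cosines on triangle DLI: cos(∠DLI) = (4² + 2.07² − 4²) / (2·4·2.07) = 4.29/16.56 = 0.2588, so ∠DLI = 75°.

Therefore, the measure of angle ∠DLI = 75°.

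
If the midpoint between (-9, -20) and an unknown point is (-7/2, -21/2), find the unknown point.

Using the midpoint formula: M = ((x1 + x2)/2, (y1 + y2)/2)
We know M = (-7/2, -21/2) and R = (-9, -20)
For x: -7/2 = (-9 + x2)/2, so x2 = 2*-7/2 - -9 = 2
For y: -21/2 = (-20 + y2)/2, so y2 = 2*-21/2 - -20 = -1
P = (2, -1)

(2, -1)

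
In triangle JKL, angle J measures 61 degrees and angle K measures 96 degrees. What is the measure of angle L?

angle L = 180 - 61 - 96 = 23 degrees.

23 degrees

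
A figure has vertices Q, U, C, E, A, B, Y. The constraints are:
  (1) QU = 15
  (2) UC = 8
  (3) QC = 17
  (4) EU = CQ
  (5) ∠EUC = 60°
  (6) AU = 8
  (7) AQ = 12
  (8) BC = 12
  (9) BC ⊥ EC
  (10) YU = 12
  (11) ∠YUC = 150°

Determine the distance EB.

From the given relations: EU = CQ = 17.
Step 1: By the law of cosines on triangle EUC: EC² = 17² + 8² − 2·17·8·cos(60°) = 217, so EC ≈ 14.73.
Step 2: By the law of cosines on triangle ECB: EB² = 14.73² + 12² − 2·14.73·12·cos(90°) = 361, so EB = 19.

Therefore, the length of EB = 19.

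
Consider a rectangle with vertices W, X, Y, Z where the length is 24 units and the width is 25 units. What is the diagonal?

Using the Pythagorean theorem:
d² = 24² + 25² = 576 + 625 = 1201
d = sqrt(1201)

sqrt(1201)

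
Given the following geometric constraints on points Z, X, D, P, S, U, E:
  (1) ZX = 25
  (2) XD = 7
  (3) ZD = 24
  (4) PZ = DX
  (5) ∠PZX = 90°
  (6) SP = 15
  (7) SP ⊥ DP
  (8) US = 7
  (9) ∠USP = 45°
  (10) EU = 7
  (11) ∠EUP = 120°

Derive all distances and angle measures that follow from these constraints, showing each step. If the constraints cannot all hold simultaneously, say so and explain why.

The constraints are consistent.

From the given relations:
  PZ = DX = 7

Step 1: From XZ = 25, ZP = 7, and ∠XZP = 90°, by the law of cosines:
  XP² = XZ² + ZP² - 2·XZ·ZP·cos(90°) = 625 + 49 - 0 = 674
  XP ≈ 25.96

Step 2: From PS = 15, SU = 7, and ∠PSU = 45°, by the law of cosines:
  PU² = PS² + SU² - 2·PS·SU·cos(45°) = 225 + 49 - 148.5 = 125.5
  PU ≈ 11.2

Step 3: From ZD = 24, ZX = 25, DX = 7, by the inverse law of cosines:
  cos(∠DZX) = (ZD² + ZX² - DX²) / (2·ZD·ZX)
  ∠DZX = 16.26°

Step 4: From XD = 7, XZ = 25, DZ = 24, by the inverse law of cosines:
  cos(∠DXZ) = (XD² + XZ² - DZ²) / (2·XD·XZ)
  ∠DXZ = 73.74°

Step 5: From DX = 7, DZ = 24, XZ = 25, by the inverse law of cosines:
  cos(∠XDZ) = (DX² + DZ² - XZ²) / (2·DX·DZ)
  ∠XDZ = 90°

Step 6: From PU = 11.2, UE = 7, and ∠PUE = 120°, by the law of cosines:
  PE² = PU² + UE² - 2·PU·UE·cos(120°) = 125.5 + 49 + 78.42 = 252.9
  PE ≈ 15.9

Step 7: From XP = 25.96, XZ = 25, PZ = 7, by the inverse law of cosines:
  cos(∠PXZ) = (XP² + XZ² - PZ²) / (2·XP·XZ)
  ∠PXZ = 15.64°

Step 8: From PS = 15, PU = 11.2, SU = 7, by the inverse law of cosines:
  cos(∠SPU) = (PS² + PU² - SU²) / (2·PS·PU)
  ∠SPU = 26.22°

Step 9: From PX = 25.96, PZ = 7, XZ = 25, by the inverse law of cosines:
  cos(∠XPZ) = (PX² + PZ² - XZ²) / (2·PX·PZ)
  ∠XPZ = 74.36°

Step 10: From UP = 11.2, US = 7, PS = 15, by the inverse law of cosines:
  cos(∠PUS) = (UP² + US² - PS²) / (2·UP·US)
  ∠PUS = 108.78°

Step 11: From PE = 15.9, PU = 11.2, EU = 7, by the inverse law of cosines:
  cos(∠EPU) = (PE² + PU² - EU²) / (2·PE·PU)
  ∠EPU = 22.41°

Step 12: From EP = 15.9, EU = 7, PU = 11.2, by the inverse law of cosines:
  cos(∠PEU) = (EP² + EU² - PU²) / (2·EP·EU)
  ∠PEU = 37.59°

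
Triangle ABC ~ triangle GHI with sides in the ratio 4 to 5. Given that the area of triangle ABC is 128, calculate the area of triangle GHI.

Area ratio = (4/5)^2 = 16/25. Area of GHI = 128 * 25/16 = 200.

200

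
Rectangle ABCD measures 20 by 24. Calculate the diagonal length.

d = sqrt(20^2 + 24^2) = sqrt(976) = 4*sqrt(61)

4*sqrt(61)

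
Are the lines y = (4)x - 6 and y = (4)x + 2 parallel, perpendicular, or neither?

Slope of line 1: m1 = 4
Slope of line 2: m2 = 4
m1 = m2, so the lines are parallel.

Parallel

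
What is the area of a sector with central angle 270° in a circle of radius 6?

The full circle has area πr² = π(6)² = 36*pi.
The sector covers 270° out of 360°, a fraction of 3/4.
Sector area = 36*pi × 3/4 = 27*pi.

27*pi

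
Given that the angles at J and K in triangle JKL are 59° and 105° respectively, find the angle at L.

By the triangle angle sum property, the three interior angles of any triangle add up to 180°.
We know angle J = 59° and angle K = 105°, so their sum is 164°.
Therefore angle L = 180° - 164° = 16°.

16 degrees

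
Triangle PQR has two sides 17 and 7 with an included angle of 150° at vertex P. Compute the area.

When two sides and the included angle are known, the area formula is (1/2)ab sin(C).
The height from one side to the opposite vertex is 7 sin(150°) = 7/2.
Area = (1/2) * 17 * 7/2 = 119/4.

119/4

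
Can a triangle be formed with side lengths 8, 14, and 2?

No.
The triangle inequality is violated: 8 + 2 = 10 ≤ 14.
These lengths cannot form a triangle.

No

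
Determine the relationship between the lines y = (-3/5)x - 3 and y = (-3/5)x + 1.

Slope of line 1: m1 = -3/5
Slope of line 2: m2 = -3/5
Since m1 = m2 = -3/5, the lines are parallel.

Parallel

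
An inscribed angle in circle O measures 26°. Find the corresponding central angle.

By the inscribed angle theorem, the central angle is twice the inscribed angle.
Central angle = 2 × 26° = 52°

52°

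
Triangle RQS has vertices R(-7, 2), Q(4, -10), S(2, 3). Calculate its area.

The Shoelace formula computes the area from vertex coordinates by summing cross products.
For vertices (-7,2), (4,-10), (2,3):
Signed sum = -7*-10 - 4*2 + 4*3 - 2*-10 + 2*2 - -7*3
= 62 + 32 + 25 = 119
Area = (1/2)|119| = 119/2.

119/2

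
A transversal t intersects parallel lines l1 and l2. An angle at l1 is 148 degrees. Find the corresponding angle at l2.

Corresponding angles formed by parallel lines and a transversal are equal.
The given angle is 148 degrees.
The corresponding angle = 148 degrees.

148 degrees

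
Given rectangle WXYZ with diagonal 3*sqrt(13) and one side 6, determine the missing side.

b = sqrt(d^2 - a^2) = sqrt(117 - 36) = sqrt(81) = 9

9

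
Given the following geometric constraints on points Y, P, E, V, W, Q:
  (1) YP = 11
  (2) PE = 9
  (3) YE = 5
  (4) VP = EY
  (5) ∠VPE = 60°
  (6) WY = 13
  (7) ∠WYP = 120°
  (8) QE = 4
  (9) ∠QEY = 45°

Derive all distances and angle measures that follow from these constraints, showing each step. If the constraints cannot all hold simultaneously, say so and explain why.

The constraints are consistent.

From the given relations:
  VP = EY = 5

Step 1: From YE = 5, EQ = 4, and ∠YEQ = 45°, by the law of cosines:
  YQ² = YE² + EQ² - 2·YE·EQ·cos(45°) = 25 + 16 - 28.28 = 12.72
  YQ ≈ 3.57

Step 2: From PY = 11, YW = 13, and ∠PYW = 120°, by the law of cosines:
  PW² = PY² + YW² - 2·PY·YW·cos(120°) = 121 + 169 + 143 = 433
  PW ≈ 20.81

Step 3: From EP = 9, PV = 5, and ∠EPV = 60°, by the law of cosines:
  EV² = EP² + PV² - 2·EP·PV·cos(60°) = 81 + 25 - 45 = 61
  EV = √61

Step 4: From YE = 5, YP = 11, EP = 9, by the inverse law of cosines:
  cos(∠EYP) = (YE² + YP² - EP²) / (2·YE·YP)
  ∠EYP = 53.78°

Step 5: From PE = 9, PY = 11, EY = 5, by the inverse law of cosines:
  cos(∠EPY) = (PE² + PY² - EY²) / (2·PE·PY)
  ∠EPY = 26.63°

Step 6: From EP = 9, EY = 5, PY = 11, by the inverse law of cosines:
  cos(∠PEY) = (EP² + EY² - PY²) / (2·EP·EY)
  ∠PEY = 99.59°

Step 7: From YE = 5, YQ = 3.57, EQ = 4, by the inverse law of cosines:
  cos(∠EYQ) = (YE² + YQ² - EQ²) / (2·YE·YQ)
  ∠EYQ = 52.48°

Step 8: From PW = 20.81, PY = 11, WY = 13, by the inverse law of cosines:
  cos(∠WPY) = (PW² + PY² - WY²) / (2·PW·PY)
  ∠WPY = 32.75°

Step 9: From EP = 9, EV = √61, PV = 5, by the inverse law of cosines:
  cos(∠PEV) = (EP² + EV² - PV²) / (2·EP·EV)
  ∠PEV = 33.67°

Step 10: From VE = √61, VP = 5, EP = 9, by the inverse law of cosines:
  cos(∠EVP) = (VE² + VP² - EP²) / (2·VE·VP)
  ∠EVP = 86.33°

Step 11: From WP = 20.81, WY = 13, PY = 11, by the inverse law of cosines:
  cos(∠PWY) = (WP² + WY² - PY²) / (2·WP·WY)
  ∠PWY = 27.25°

Step 12: From QE = 4, QY = 3.57, EY = 5, by the inverse law of cosines:
  cos(∠EQY) = (QE² + QY² - EY²) / (2·QE·QY)
  ∠EQY = 82.52°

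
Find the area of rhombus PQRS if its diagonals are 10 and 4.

Area of a rhombus = (d1 * d2) / 2
Area = (10 * 4) / 2
Area = 40 / 2
Area = 20

20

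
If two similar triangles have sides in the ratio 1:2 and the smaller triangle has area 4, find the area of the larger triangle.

Area ratio = (1/2)^2 = 1/4. Area of the larger triangle = 4 * 4/1 = 16.

16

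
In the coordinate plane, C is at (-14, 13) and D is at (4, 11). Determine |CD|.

The horizontal distance is |4 - -14| = 18 and the vertical distance is |11 - 13| = 2.
By the Pythagorean theorem, d = sqrt(18^2 + 2^2) = sqrt(328) = 2*sqrt(82).

2*sqrt(82)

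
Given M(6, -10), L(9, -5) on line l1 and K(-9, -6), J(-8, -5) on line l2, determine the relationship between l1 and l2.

Slope of line 1: m1 = (-5 - -10)/(9 - 6) = 5/3 = 5/3
Slope of line 2: m2 = (-5 - -6)/(-8 - -9) = 1/1 = 1
m1 != m2 (5/3 != 1), so not parallel.
m1 * m2 = (5/3) * (1) = 5/3 != -1, so not perpendicular.
The lines are neither parallel nor perpendicular.

Neither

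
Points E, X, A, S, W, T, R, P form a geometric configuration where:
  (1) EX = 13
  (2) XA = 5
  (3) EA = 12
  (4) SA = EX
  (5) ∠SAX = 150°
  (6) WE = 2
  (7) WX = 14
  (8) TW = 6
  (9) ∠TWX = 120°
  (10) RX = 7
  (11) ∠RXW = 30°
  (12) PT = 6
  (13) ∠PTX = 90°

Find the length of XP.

Step 1: By the law of cosines on triangle XWT: XT² = 14² + 6² − 2·14·6·cos(120°) = 316, so XT = 2·√79.
Step 2: By the law of cosines on triangle XTP: XP² = (2·√79)² + 6² − 2·2·√79·6·cos(90°) = 352, so XP = 4·√22.

Therefore, the length of XP = 4·√22.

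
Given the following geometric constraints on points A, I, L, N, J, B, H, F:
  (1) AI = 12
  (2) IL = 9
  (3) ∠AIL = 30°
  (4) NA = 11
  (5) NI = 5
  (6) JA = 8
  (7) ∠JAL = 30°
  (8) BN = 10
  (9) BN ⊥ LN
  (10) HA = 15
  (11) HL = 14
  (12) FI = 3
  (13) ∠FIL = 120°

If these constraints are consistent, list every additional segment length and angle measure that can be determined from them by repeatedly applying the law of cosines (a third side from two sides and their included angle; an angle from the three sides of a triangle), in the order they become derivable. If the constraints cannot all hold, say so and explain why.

The constraints are consistent. Derivable facts, in order:
After 1 step:
- AL ≈ 6.16
- LF = 3·√13
- ∠AIN = 66.42°
- ∠ANI = 88.96°
- ∠IAN = 24.62°
After 2 steps:
- LJ ≈ 4.07
- ∠AHL = 24.21°
- ∠ALH = 87.03°
- ∠ALI = 103.06°
- ∠FLI = 13.9°
- ∠HAL = 68.76°
- ∠IAL = 46.94°
- ∠IFL = 46.1°
After 3 steps:
- ∠AJL = 49.12°
- ∠ALJ = 100.88°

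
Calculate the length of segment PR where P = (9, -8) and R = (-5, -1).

d = sqrt((-5 - 9)^2 + (-1 - -8)^2)
d = sqrt(-14^2 + 7^2)
d = sqrt(196 + 49)
d = sqrt(245) = 7*sqrt(5)

7*sqrt(5)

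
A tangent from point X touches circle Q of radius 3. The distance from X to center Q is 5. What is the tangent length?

Let T be the point of tangency. Then QT ⊥ XT (radius ⊥ tangent).
In right triangle QTX: QX² = QT² + XT²
5² = 3² + XT²
XT² = 16, XT = 4

4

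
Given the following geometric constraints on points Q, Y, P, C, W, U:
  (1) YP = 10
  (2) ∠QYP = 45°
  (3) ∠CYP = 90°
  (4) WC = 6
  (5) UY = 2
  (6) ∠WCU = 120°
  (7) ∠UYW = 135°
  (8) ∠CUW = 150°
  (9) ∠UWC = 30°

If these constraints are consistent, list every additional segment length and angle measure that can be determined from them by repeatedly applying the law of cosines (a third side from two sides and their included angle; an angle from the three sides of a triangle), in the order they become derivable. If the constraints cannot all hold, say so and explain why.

These constraints are not satisfiable: (6), (8) and (9) are the three interior angles of triangle WCU, which must sum to 180°, but 120° + 150° + 30° = 300°. No planar figure meets all of them, so nothing further can be derived.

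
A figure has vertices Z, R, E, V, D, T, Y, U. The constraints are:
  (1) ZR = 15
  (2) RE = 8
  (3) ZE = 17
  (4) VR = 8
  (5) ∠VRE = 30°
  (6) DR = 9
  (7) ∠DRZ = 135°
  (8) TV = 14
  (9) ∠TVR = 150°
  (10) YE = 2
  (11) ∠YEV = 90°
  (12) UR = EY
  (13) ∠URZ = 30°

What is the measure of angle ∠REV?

Step 1: By the law of cosines on triangle ERV: EV² = 8² + 8² − 2·8·8·cos(30°) = 17.15, so EV ≈ 4.14.
Step 2: By the inverse law of cosines on triangle REV: cos(∠REV) = (8² + 4.14² − 8²) / (2·8·4.14) = 17.15/66.26 = 0.2588, so ∠REV = 75°.

Therefore, the measure of angle ∠REV = 75°.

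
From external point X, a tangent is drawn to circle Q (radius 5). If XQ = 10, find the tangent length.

Let T be the point of tangency. Then QT ⊥ XT (radius ⊥ tangent).
In right triangle QTX: QX² = QT² + XT²
10² = 5² + XT²
XT² = 75, XT = 5*sqrt(3)

5*sqrt(3)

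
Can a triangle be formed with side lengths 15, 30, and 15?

Check the triangle inequality: 15 + 15 = 30 ≤ 30.
Since the sum of two sides does not exceed the third, no triangle can be formed.

No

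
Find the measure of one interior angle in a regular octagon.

Each interior angle of a regular n-gon is (n - 2) * 180 / n.
For n = 8: (8 - 2) * 180 / 8 = 1080/8 = 135 degrees.

135 degrees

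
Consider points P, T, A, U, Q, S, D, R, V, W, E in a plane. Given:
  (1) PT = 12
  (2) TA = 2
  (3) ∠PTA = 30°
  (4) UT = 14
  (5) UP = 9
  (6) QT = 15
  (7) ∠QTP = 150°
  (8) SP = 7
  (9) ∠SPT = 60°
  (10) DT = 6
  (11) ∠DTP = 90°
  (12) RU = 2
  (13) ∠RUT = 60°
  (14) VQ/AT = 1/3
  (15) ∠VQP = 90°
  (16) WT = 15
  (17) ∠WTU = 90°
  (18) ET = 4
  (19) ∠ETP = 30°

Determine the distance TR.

Step 1: By the law of cosines on triangle TUR: TR² = 14² + 2² − 2·14·2·cos(60°) = 172, so TR = 2·√43.

Therefore, the length of TR = 2·√43.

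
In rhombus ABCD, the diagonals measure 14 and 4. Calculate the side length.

Half-diagonals are 7 and 2. side = sqrt(7^2 + 2^2) = sqrt(53)

sqrt(53)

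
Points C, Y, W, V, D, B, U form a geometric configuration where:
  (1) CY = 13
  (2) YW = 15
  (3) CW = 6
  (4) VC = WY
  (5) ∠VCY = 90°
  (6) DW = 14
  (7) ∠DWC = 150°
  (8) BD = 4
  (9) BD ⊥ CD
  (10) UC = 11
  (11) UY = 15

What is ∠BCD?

Step 1: By the law of cosines on triangle CWD: CD² = 6² + 14² − 2·6·14·cos(150°) = 377.49, so CD ≈ 19.43.
Step 2: By the law of cosines on triangle CDB: CB² = 19.43² + 4² − 2·19.43·4·cos(90°) = 393.49, so CB ≈ 19.84.
Step 3: By the inverse law of cosines on triangle BCD: cos(∠BCD) = (19.84² + 19.43² − 4²) / (2·19.84·19.43) = 754.98/770.82 = 0.9795, so ∠BCD = 11.63°.

Therefore, the measure of angle ∠BCD = 11.63°.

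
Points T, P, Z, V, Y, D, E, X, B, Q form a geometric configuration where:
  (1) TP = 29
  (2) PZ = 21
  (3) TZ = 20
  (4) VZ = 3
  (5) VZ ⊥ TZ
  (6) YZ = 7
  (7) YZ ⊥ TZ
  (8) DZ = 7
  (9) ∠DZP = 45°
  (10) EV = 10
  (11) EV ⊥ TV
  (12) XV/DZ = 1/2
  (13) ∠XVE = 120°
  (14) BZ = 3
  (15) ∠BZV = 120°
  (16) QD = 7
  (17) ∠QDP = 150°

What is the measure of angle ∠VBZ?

Step 1: By the law of cosines on triangle BZV: BV² = 3² + 3² − 2·3·3·cos(120°) = 27, so BV = 3·√3.
Step 2: By the inverse law of cosines on triangle VBZ: cos(∠VBZ) = ((3·√3)² + 3² − 3²) / (2·3·√3·3) = 27/31.18 = 0.866, so ∠VBZ = 30°.

Therefore, the measure of angle ∠VBZ = 30°.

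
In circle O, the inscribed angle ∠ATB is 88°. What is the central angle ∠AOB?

The inscribed angle theorem states that a central angle is always twice any inscribed angle that subtends the same arc.
Since the inscribed angle is 88°, the central angle = 2 × 88° = 176°.

176°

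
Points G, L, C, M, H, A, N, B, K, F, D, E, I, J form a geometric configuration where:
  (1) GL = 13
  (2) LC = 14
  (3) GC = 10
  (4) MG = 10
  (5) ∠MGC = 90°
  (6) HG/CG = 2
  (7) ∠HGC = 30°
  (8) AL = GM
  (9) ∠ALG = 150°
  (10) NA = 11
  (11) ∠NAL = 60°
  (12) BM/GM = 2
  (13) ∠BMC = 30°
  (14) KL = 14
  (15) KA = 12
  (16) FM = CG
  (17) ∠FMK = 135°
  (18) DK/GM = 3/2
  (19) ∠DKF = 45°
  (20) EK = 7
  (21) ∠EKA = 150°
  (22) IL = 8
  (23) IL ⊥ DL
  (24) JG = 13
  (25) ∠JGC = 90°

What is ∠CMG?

Step 1: By the law of cosines on triangle MGC: MC² = 10² + 10² − 2·10·10·cos(90°) = 200, so MC = 10·√2.
Step 2: By the inverse law of cosines on triangle CMG: cos(∠CMG) = ((10·√2)² + 10² − 10²) / (2·10·√2·10) = 200/282.84 = 0.7071, so ∠CMG = 45°.

Therefore, the measure of angle ∠CMG = 45°.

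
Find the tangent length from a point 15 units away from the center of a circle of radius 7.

tangent = √(d² - r²) = √(15² - 7²) = √(225 - 49) = √176 = 4*sqrt(11)

4*sqrt(11)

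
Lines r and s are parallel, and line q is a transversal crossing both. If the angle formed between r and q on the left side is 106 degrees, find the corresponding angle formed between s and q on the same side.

Corresponding angles are equal: 106 degrees.

106 degrees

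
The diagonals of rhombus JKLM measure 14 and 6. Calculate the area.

Area of a rhombus = (d1 * d2) / 2
Area = (14 * 6) / 2
Area = 84 / 2
Area = 42

42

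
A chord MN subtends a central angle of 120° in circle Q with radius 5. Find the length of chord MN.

Chord length = 2r sin(θ/2)
= 2 × 5 × sin(120°/2)
= 2 × 5 × sin(60°)
= 5*sqrt(3)

5*sqrt(3)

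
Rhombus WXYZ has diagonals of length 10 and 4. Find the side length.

Half-diagonals are 5 and 2. side = sqrt(5^2 + 2^2) = sqrt(29)

sqrt(29)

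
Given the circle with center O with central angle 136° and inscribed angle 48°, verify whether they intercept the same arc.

By the inscribed angle theorem, the inscribed angle for a central angle of 136° should be 136° / 2 = 68°.
The given inscribed angle is 48°, which does not equal 68°.
Therefore, no, they do not correspond to the same arc.

No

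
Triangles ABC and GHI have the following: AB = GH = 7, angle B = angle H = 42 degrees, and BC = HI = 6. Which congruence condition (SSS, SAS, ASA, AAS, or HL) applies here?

The given information matches SAS: Two pairs of corresponding sides and the included angle are equal (Side-Angle-Side).

SAS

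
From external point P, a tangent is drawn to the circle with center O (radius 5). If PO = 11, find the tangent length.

Let T be the point of tangency. Then OT ⊥ PT (radius ⊥ tangent).
In right triangle OTP: OP² = OT² + PT²
11² = 5² + PT²
PT² = 96, PT = 4*sqrt(6)

4*sqrt(6)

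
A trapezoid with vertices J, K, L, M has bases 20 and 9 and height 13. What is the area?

A trapezoid's area equals the midsegment times the height.
The midsegment is (20 + 9) / 2 = 29/2.
Area = 29/2 * 13 = 377/2.

377/2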